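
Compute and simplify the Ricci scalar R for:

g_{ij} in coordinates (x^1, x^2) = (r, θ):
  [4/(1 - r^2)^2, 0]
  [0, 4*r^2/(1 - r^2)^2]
Non-zero Christoffel symbols (Γ^k_{ij} = Γ^k_{ji}):
Γ^r_{r r} = 2*r/(1 - r^2)
Γ^r_{θ θ} = (r^3 + r)/(r^2 - 1)
Γ^θ_{r θ} = (-r^2 - 1)/(r^3 - r)
Ricci tensor (R_{ij} = R^k_{ikj}): R_{rr} = -4/(r^2 - 1)^2, R_{rθ} = 0, R_{θθ} = -4*r^2/(r^2 - 1)^2
Inverse metric: g^{rr} = (1 - r^2)^2/4, g^{θθ} = (1 - r^2)^2/(4*r^2)
R = g^{ij} R_{ij} = ((1 - r^2)^2/4)(-4/(r^2 - 1)^2) + ((1 - r^2)^2/(4*r^2))(-4*r^2/(r^2 - 1)^2) = -2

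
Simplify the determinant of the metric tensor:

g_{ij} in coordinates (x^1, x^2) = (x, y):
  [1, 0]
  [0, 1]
For a 2×2 metric: det(g) = g_{11}·g_{22} - g_{12}·g_{21}
= (1)·(1) - (0)·(0)
= 1 - 0
det(g) = 1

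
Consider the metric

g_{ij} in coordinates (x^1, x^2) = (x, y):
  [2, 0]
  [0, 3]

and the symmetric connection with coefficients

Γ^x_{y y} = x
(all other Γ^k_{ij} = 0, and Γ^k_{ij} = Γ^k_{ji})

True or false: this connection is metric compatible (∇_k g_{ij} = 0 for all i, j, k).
Using ∇_k g_{ij} = ∂_k g_{ij} - Γ^m_{ki} g_{mj} - Γ^m_{kj} g_{im}:
∇_y g_{xy} = (0) - (0) - (2*x) = -2*x ≠ 0
So the connection is not metric compatible (it is not the Levi-Civita connection).
False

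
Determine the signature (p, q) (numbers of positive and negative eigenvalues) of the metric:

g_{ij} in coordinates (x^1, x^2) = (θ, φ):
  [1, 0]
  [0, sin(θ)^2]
The metric is diagonal, so its eigenvalues are the diagonal entries: 1, sin(θ)^2 (at a generic point, where coordinate-dependent entries are positive).
2 positive, 0 negative.
(2, 0) - Riemannian (positive definite)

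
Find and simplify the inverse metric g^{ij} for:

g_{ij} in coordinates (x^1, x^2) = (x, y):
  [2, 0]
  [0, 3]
The metric is diagonal, so g^{ij} is diagonal with entries 1/g_{ii}: diag(1/2, 1/3).
g^{ij}:
  [1/2, 0]
  [0, 1/3]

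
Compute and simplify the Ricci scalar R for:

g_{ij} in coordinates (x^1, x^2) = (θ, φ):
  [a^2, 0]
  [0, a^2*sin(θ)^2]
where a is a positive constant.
Non-zero Christoffel symbols (Γ^k_{ij} = Γ^k_{ji}):
Γ^θ_{φ φ} = -sin(2*θ)/2
Γ^φ_{θ φ} = 1/tan(θ)
Ricci tensor (R_{ij} = R^k_{ikj}): R_{θθ} = 1, R_{θφ} = 0, R_{φφ} = sin(θ)^2
Inverse metric: g^{θθ} = 1/a^2, g^{φφ} = 1/(a^2*sin(θ)^2)
R = g^{ij} R_{ij} = (1/a^2)(1) + (1/(a^2*sin(θ)^2))(sin(θ)^2) = 2/a^2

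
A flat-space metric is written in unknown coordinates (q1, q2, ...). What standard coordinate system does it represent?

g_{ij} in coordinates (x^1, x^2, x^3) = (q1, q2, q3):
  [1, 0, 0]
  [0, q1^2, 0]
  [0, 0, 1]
The line element ds^2 = dq1^2 + q1^2 dq2^2 + dq3^2 is dr^2 + r^2 dθ^2 + dz^2 with q1 = r, q2 = θ, q3 = z.
cylindrical coordinates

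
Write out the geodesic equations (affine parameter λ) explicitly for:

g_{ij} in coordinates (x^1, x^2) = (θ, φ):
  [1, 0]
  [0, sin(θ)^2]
Geodesic equation: d^2x^k/dλ^2 + Γ^k_{ij} (dx^i/dλ)(dx^j/dλ) = 0.
Non-zero Christoffel symbols:
Γ^θ_{φ φ} = -sin(2*θ)/2
Γ^φ_{θ φ} = 1/tan(θ)
Substituting (the symmetric pair Γ^k_{ij}, Γ^k_{ji} combines into a factor 2):
d^2θ/dλ^2 - (sin(2*θ)/2) (dφ/dλ)^2 = 0
d^2φ/dλ^2 + (2/tan(θ)) (dθ/dλ)(dφ/dλ) = 0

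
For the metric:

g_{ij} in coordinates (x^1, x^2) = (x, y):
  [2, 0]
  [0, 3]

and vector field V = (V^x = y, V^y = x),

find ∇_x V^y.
All Christoffel symbols are zero.
∇_x V^y = ∂_x V^y + Γ^y_{x j} V^j
  = (1) + (0)(y) + (0)(x)
  = 1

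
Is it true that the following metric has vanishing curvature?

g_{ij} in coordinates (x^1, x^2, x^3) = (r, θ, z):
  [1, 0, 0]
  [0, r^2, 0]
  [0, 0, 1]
Non-zero Christoffel symbols:
Γ^r_{θ θ} = -r
Γ^θ_{r θ} = 1/r
Ricci tensor: R_{rr} = 0, R_{rθ} = 0, R_{rz} = 0, R_{θθ} = 0, R_{θz} = 0, R_{zz} = 0
All R_{ij} vanish; in 3 dimensions the Riemann tensor is fully determined by the Ricci tensor, so R^i_{jkl} = 0: the metric is flat (curvilinear coordinates on flat space).
Yes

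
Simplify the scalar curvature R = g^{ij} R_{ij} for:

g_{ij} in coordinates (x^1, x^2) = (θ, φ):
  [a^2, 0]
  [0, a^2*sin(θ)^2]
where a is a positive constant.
Non-zero Christoffel symbols (Γ^k_{ij} = Γ^k_{ji}):
Γ^θ_{φ φ} = -sin(2*θ)/2
Γ^φ_{θ φ} = 1/tan(θ)
Ricci tensor (R_{ij} = R^k_{ikj}): R_{θθ} = 1, R_{θφ} = 0, R_{φφ} = sin(θ)^2
Inverse metric: g^{θθ} = 1/a^2, g^{φφ} = 1/(a^2*sin(θ)^2)
R = g^{ij} R_{ij} = (1/a^2)(1) + (1/(a^2*sin(θ)^2))(sin(θ)^2) = 2/a^2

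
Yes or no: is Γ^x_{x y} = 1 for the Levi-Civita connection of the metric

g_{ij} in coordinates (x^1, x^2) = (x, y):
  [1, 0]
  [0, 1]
Γ^x_{x y} = (1/2) g^{xx} (∂_x g_{xy} + ∂_y g_{xx} - ∂_x g_{xy}) = (1/2)(1)((0) + (0) - (0)) = 0
This differs from the proposed value 1.
No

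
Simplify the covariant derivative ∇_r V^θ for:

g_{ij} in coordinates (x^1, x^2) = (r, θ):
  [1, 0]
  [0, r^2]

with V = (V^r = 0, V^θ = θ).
Non-zero Christoffel symbols:
Γ^r_{θ θ} = -r
Γ^θ_{r θ} = 1/r
∇_r V^θ = ∂_r V^θ + Γ^θ_{r j} V^j
  = (0) + (0)(0) + (1/r)(θ)
  = θ/r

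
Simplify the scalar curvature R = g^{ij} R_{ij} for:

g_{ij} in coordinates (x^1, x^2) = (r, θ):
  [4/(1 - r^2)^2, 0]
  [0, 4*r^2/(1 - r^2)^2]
Non-zero Christoffel symbols (Γ^k_{ij} = Γ^k_{ji}):
Γ^r_{r r} = 2*r/(1 - r^2)
Γ^r_{θ θ} = (r^3 + r)/(r^2 - 1)
Γ^θ_{r θ} = (-r^2 - 1)/(r^3 - r)
Ricci tensor (R_{ij} = R^k_{ikj}): R_{rr} = -4/(r^2 - 1)^2, R_{rθ} = 0, R_{θθ} = -4*r^2/(r^2 - 1)^2
Inverse metric: g^{rr} = (1 - r^2)^2/4, g^{θθ} = (1 - r^2)^2/(4*r^2)
R = g^{ij} R_{ij} = ((1 - r^2)^2/4)(-4/(r^2 - 1)^2) + ((1 - r^2)^2/(4*r^2))(-4*r^2/(r^2 - 1)^2) = -2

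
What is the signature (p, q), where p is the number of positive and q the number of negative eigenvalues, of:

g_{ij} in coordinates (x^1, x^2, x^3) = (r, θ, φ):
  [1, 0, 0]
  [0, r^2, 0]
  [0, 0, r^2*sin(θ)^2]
The metric is diagonal, so its eigenvalues are the diagonal entries: 1, r^2, r^2*sin(θ)^2 (at a generic point, where coordinate-dependent entries are positive).
3 positive, 0 negative.
(3, 0) - Riemannian (positive definite)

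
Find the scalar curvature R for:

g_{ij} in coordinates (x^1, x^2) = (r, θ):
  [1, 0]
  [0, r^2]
Non-zero Christoffel symbols (Γ^k_{ij} = Γ^k_{ji}):
Γ^r_{θ θ} = -r
Γ^θ_{r θ} = 1/r
Ricci tensor (R_{ij} = R^k_{ikj}): R_{rr} = 0, R_{rθ} = 0, R_{θθ} = 0
Inverse metric: g^{rr} = 1, g^{θθ} = 1/r^2
R = g^{ij} R_{ij} = (1)(0) + (1/r^2)(0) = 0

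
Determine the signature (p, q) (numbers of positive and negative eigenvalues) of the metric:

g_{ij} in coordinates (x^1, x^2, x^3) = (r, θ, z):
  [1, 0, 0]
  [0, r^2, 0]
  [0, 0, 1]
The metric is diagonal, so its eigenvalues are the diagonal entries: 1, r^2, 1 (at a generic point, where coordinate-dependent entries are positive).
3 positive, 0 negative.
(3, 0) - Riemannian (positive definite)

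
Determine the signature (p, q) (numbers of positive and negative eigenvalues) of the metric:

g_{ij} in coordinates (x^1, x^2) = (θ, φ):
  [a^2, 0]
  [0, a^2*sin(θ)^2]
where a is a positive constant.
The metric is diagonal, so its eigenvalues are the diagonal entries: a^2, a^2*sin(θ)^2 (at a generic point, where coordinate-dependent entries are positive).
2 positive, 0 negative.
(2, 0) - Riemannian (positive definite)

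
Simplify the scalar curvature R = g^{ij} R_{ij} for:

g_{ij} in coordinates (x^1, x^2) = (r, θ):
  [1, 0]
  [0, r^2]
Non-zero Christoffel symbols (Γ^k_{ij} = Γ^k_{ji}):
Γ^r_{θ θ} = -r
Γ^θ_{r θ} = 1/r
Ricci tensor (R_{ij} = R^k_{ikj}): R_{rr} = 0, R_{rθ} = 0, R_{θθ} = 0
Inverse metric: g^{rr} = 1, g^{θθ} = 1/r^2
R = g^{ij} R_{ij} = (1)(0) + (1/r^2)(0) = 0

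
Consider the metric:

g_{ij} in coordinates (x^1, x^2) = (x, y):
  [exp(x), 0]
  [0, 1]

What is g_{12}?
With x^1 = x, x^2 = y, g_{12} = g_{xy} is the row-1, column-2 entry of the matrix.
g_{12} = 0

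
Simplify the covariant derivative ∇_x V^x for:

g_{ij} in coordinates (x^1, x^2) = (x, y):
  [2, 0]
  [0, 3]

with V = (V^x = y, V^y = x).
All Christoffel symbols are zero.
∇_x V^x = ∂_x V^x + Γ^x_{x j} V^j
  = (0) + (0)(y) + (0)(x)
  = 0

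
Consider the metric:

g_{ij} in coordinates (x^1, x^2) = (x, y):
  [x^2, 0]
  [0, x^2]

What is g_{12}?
With x^1 = x, x^2 = y, g_{12} = g_{xy} is the row-1, column-2 entry of the matrix.
g_{12} = 0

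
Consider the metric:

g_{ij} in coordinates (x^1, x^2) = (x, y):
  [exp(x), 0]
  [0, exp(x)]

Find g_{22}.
With x^1 = x, x^2 = y, g_{22} = g_{yy} is the row-2, column-2 entry of the matrix.
g_{22} = exp(x)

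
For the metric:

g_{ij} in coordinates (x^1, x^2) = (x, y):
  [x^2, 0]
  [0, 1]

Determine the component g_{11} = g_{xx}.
With x^1 = x, x^2 = y, g_{11} = g_{xx} is the row-1, column-1 entry of the matrix.
g_{11} = x^2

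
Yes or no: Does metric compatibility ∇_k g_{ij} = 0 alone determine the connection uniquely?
One also needs vanishing torsion; metric compatibility plus torsion-freeness singles out the Levi-Civita connection.
No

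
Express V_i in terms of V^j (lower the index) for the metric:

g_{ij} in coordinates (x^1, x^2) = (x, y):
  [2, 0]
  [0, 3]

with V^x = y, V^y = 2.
V_i = g_{ij} V^j:
V_x = (2)(y) + (0)(2) = 2*y
V_y = (0)(y) + (3)(2) = 6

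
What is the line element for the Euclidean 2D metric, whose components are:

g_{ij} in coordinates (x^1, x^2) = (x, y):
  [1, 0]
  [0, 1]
ds^2 = g_{ij} dx^i dx^j; only the non-zero components contribute.
ds^2 = dx^2 + dy^2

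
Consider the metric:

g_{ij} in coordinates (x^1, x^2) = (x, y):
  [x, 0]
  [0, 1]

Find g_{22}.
With x^1 = x, x^2 = y, g_{22} = g_{yy} is the row-2, column-2 entry of the matrix.
g_{22} = 1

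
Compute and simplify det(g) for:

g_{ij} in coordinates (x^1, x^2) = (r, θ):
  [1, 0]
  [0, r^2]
For a 2×2 metric: det(g) = g_{11}·g_{22} - g_{12}·g_{21}
= (1)·(r^2) - (0)·(0)
= r^2 - 0
det(g) = r^2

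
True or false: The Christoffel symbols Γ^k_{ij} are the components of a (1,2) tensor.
Under a change of coordinates Γ picks up an inhomogeneous term ∂²x/∂x'∂x'; e.g. Γ = 0 in Cartesian coordinates but Γ^r_{θθ} = -r in polar coordinates on the same flat plane.
False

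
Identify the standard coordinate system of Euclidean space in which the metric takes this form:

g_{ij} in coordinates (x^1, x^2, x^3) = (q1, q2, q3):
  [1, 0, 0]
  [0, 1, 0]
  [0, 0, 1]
All components are constant and the metric is the identity, i.e. orthonormal rectilinear coordinates.
Cartesian (3D) coordinates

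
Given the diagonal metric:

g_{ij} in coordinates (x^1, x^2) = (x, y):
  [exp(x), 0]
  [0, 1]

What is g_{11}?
With x^1 = x, x^2 = y, g_{11} = g_{xx} is the row-1, column-1 entry of the matrix.
g_{11} = exp(x)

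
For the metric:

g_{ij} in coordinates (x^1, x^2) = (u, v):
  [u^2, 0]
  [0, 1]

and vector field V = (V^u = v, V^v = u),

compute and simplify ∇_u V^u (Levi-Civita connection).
Non-zero Christoffel symbols:
Γ^u_{u u} = 1/u
∇_u V^u = ∂_u V^u + Γ^u_{u j} V^j
  = (0) + (1/u)(v) + (0)(u)
  = v/u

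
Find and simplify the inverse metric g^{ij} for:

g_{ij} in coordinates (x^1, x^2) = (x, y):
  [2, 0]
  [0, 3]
The metric is diagonal, so g^{ij} is diagonal with entries 1/g_{ii}: diag(1/2, 1/3).
g^{ij}:
  [1/2, 0]
  [0, 1/3]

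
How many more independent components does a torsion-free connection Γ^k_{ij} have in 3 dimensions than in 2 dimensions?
Independent components in n dimensions: n × n(n+1)/2 = n^2(n+1)/2.
3D: 3 × 6 = 18
2D: 2 × 3 = 6
Difference = 18 - 6 = 12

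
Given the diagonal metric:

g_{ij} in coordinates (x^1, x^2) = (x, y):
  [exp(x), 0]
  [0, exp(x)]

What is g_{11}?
With x^1 = x, x^2 = y, g_{11} = g_{xx} is the row-1, column-1 entry of the matrix.
g_{11} = exp(x)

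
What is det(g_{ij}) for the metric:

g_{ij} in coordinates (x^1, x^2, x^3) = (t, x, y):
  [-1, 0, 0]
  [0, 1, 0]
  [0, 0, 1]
Diagonal metric: det(g) = g_{11}·g_{22}·g_{33}
= (-1)·(1)·(1)
det(g) = -1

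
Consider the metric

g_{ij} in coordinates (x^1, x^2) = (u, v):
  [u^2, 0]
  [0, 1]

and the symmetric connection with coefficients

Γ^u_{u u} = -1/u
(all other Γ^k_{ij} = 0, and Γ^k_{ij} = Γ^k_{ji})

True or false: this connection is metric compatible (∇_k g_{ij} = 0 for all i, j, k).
Using ∇_k g_{ij} = ∂_k g_{ij} - Γ^m_{ki} g_{mj} - Γ^m_{kj} g_{im}:
∇_u g_{uu} = (2*u) - (-u) - (-u) = 4*u ≠ 0
So the connection is not metric compatible (it is not the Levi-Civita connection).
False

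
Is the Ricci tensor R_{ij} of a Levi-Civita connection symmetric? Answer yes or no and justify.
R_{ij} = R^k_{ikj}; the pair symmetry R_{kilj} = R_{ljki} gives R_{ij} = R_{ji}.
Yes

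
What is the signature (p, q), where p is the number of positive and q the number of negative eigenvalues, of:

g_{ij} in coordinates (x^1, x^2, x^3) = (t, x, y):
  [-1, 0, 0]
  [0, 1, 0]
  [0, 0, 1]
The metric is diagonal, so its eigenvalues are the diagonal entries: -1, 1, 1 (at a generic point, where coordinate-dependent entries are positive).
2 positive, 1 negative.
(2, 1) - Lorentzian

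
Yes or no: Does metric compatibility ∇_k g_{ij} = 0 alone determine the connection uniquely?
One also needs vanishing torsion; metric compatibility plus torsion-freeness singles out the Levi-Civita connection.
No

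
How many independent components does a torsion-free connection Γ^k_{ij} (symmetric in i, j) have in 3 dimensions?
Γ^k_{ij} has n choices for the upper index and n(n+1)/2 independent symmetric lower index pairs.
Total = 3 × 3×4/2 = 3 × 6 = 18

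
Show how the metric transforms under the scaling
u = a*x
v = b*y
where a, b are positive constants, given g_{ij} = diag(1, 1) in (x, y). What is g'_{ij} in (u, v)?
Invert the transformation: x = u/a, y = v/b
g'_{ij} = (∂x^k/∂x'^i)(∂x^l/∂x'^j) g_{kl}; with g_{kl} = δ_{kl} this is Σ_k (∂x^k/∂x'^i)(∂x^k/∂x'^j).
Jacobian: ∂x/∂u = 1/a, ∂x/∂v = 0, ∂y/∂u = 0, ∂y/∂v = 1/b
g'_{uu} = (1/a)(1/a) + (0)(0) = 1/a^2
g'_{uv} = (1/a)(0) + (0)(1/b) = 0
g'_{vv} = (0)(0) + (1/b)(1/b) = 1/b^2
g'_{ij} = diag(1/a^2, 1/b^2)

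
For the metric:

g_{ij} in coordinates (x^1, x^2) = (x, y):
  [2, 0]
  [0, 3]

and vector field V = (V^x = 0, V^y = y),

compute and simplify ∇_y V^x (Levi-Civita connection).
All Christoffel symbols are zero.
∇_y V^x = ∂_y V^x + Γ^x_{y j} V^j
  = (0) + (0)(0) + (0)(y)
  = 0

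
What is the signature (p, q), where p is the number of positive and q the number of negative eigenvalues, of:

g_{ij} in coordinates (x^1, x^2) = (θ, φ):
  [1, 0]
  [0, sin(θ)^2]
The metric is diagonal, so its eigenvalues are the diagonal entries: 1, sin(θ)^2 (at a generic point, where coordinate-dependent entries are positive).
2 positive, 0 negative.
(2, 0) - Riemannian (positive definite)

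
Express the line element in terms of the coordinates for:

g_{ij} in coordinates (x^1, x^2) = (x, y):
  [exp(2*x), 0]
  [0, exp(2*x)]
ds^2 = g_{ij} dx^i dx^j; only the non-zero components contribute.
ds^2 = exp(2*x) dx^2 + exp(2*x) dy^2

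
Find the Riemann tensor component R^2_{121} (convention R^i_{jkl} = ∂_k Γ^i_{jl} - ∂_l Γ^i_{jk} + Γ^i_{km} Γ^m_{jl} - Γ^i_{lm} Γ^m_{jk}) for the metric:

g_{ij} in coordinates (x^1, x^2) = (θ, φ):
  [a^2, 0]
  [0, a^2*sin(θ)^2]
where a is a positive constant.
Non-zero Christoffel symbols (Γ^k_{ij} = Γ^k_{ji}):
Γ^θ_{φ φ} = -sin(2*θ)/2
Γ^φ_{θ φ} = 1/tan(θ)
R^φ_{θ φ θ} = ∂_φ Γ^φ_{θ θ} - ∂_θ Γ^φ_{θ φ} + Γ^φ_{φ m} Γ^m_{θ θ} - Γ^φ_{θ m} Γ^m_{θ φ}
  = (0) - (-1/sin(θ)^2) + (0) - (1/tan(θ)^2) = 1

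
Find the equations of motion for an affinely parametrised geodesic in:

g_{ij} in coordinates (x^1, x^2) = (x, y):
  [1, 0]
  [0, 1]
Geodesic equation: d^2x^k/dλ^2 + Γ^k_{ij} (dx^i/dλ)(dx^j/dλ) = 0.
All Christoffel symbols vanish, so the geodesics are straight lines:
d^2x/dλ^2 = 0
d^2y/dλ^2 = 0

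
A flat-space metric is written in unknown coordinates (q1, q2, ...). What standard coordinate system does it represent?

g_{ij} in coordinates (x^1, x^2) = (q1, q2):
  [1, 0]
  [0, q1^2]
The line element ds^2 = dq1^2 + q1^2 dq2^2 is dr^2 + r^2 dθ^2 with q1 = r, q2 = θ.
polar coordinates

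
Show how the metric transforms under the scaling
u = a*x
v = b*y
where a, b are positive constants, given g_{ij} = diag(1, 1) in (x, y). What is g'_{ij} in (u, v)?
Invert the transformation: x = u/a, y = v/b
g'_{ij} = (∂x^k/∂x'^i)(∂x^l/∂x'^j) g_{kl}; with g_{kl} = δ_{kl} this is Σ_k (∂x^k/∂x'^i)(∂x^k/∂x'^j).
Jacobian: ∂x/∂u = 1/a, ∂x/∂v = 0, ∂y/∂u = 0, ∂y/∂v = 1/b
g'_{uu} = (1/a)(1/a) + (0)(0) = 1/a^2
g'_{uv} = (1/a)(0) + (0)(1/b) = 0
g'_{vv} = (0)(0) + (1/b)(1/b) = 1/b^2
g'_{ij} = diag(1/a^2, 1/b^2)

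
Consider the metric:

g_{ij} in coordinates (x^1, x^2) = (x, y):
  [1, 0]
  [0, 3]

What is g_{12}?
With x^1 = x, x^2 = y, g_{12} = g_{xy} is the row-1, column-2 entry of the matrix.
g_{12} = 0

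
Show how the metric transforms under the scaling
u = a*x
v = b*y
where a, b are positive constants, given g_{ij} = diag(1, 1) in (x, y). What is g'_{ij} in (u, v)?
Invert the transformation: x = u/a, y = v/b
g'_{ij} = (∂x^k/∂x'^i)(∂x^l/∂x'^j) g_{kl}; with g_{kl} = δ_{kl} this is Σ_k (∂x^k/∂x'^i)(∂x^k/∂x'^j).
Jacobian: ∂x/∂u = 1/a, ∂x/∂v = 0, ∂y/∂u = 0, ∂y/∂v = 1/b
g'_{uu} = (1/a)(1/a) + (0)(0) = 1/a^2
g'_{uv} = (1/a)(0) + (0)(1/b) = 0
g'_{vv} = (0)(0) + (1/b)(1/b) = 1/b^2
g'_{ij} = diag(1/a^2, 1/b^2)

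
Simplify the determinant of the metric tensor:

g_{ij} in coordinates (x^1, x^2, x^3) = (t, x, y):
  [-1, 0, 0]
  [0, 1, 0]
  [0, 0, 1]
Diagonal metric: det(g) = g_{11}·g_{22}·g_{33}
= (-1)·(1)·(1)
det(g) = -1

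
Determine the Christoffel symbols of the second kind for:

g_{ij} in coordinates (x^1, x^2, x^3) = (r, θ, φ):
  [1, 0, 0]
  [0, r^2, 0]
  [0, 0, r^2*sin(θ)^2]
Using Γ^k_{ij} = (1/2) g^{km} (∂_i g_{mj} + ∂_j g_{mi} - ∂_m g_{ij}); the metric is diagonal, so only the m = k term contributes.
Non-zero symbols (using the symmetry Γ^k_{ij} = Γ^k_{ji}):
Γ^r_{θ θ} = (1/2) g^{rr} (∂_θ g_{rθ} + ∂_θ g_{rθ} - ∂_r g_{θθ}) = (1/2)(1)((0) + (0) - (2*r)) = -r
Γ^r_{φ φ} = (1/2) g^{rr} (∂_φ g_{rφ} + ∂_φ g_{rφ} - ∂_r g_{φφ}) = (1/2)(1)((0) + (0) - (2*r*sin(θ)^2)) = -r*sin(θ)^2
Γ^θ_{r θ} = (1/2) g^{θθ} (∂_r g_{θθ} + ∂_θ g_{θr} - ∂_θ g_{rθ}) = (1/2)(1/r^2)((2*r) + (0) - (0)) = 1/r
Γ^θ_{φ φ} = (1/2) g^{θθ} (∂_φ g_{θφ} + ∂_φ g_{θφ} - ∂_θ g_{φφ}) = (1/2)(1/r^2)((0) + (0) - (r^2*sin(2*θ))) = -sin(2*θ)/2
Γ^φ_{r φ} = (1/2) g^{φφ} (∂_r g_{φφ} + ∂_φ g_{φr} - ∂_φ g_{rφ}) = (1/2)(1/(r^2*sin(θ)^2))((2*r*sin(θ)^2) + (0) - (0)) = 1/r
Γ^φ_{θ φ} = (1/2) g^{φφ} (∂_θ g_{φφ} + ∂_φ g_{φθ} - ∂_φ g_{θφ}) = (1/2)(1/(r^2*sin(θ)^2))((r^2*sin(2*θ)) + (0) - (0)) = 1/tan(θ)
All other Christoffel symbols are zero.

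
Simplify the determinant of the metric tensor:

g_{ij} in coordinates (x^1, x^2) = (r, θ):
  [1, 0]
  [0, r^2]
For a 2×2 metric: det(g) = g_{11}·g_{22} - g_{12}·g_{21}
= (1)·(r^2) - (0)·(0)
= r^2 - 0
det(g) = r^2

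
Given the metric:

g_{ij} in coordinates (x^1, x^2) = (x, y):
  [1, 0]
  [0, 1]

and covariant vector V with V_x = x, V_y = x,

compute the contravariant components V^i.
Inverse metric (diagonal): g^{xx} = 1, g^{yy} = 1
V^i = g^{ij} V_j:
V^x = (1)(x) + (0)(x) = x
V^y = (0)(x) + (1)(x) = x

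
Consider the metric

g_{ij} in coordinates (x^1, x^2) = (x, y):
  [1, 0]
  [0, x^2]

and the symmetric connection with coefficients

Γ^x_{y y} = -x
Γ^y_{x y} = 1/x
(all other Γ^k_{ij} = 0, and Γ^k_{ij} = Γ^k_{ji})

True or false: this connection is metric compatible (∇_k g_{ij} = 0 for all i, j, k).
Using ∇_k g_{ij} = ∂_k g_{ij} - Γ^m_{ki} g_{mj} - Γ^m_{kj} g_{im}:
e.g. ∇_x g_{yy} = (2*x) - (x) - (x) = 0
Every component ∇_k g_{ij} vanishes: the connection is metric compatible.
True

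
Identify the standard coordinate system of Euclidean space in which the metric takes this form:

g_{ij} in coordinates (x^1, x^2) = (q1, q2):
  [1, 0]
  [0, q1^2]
The line element ds^2 = dq1^2 + q1^2 dq2^2 is dr^2 + r^2 dθ^2 with q1 = r, q2 = θ.
polar coordinates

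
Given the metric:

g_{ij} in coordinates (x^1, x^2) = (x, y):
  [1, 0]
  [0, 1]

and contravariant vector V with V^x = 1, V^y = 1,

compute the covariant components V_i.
V_i = g_{ij} V^j:
V_x = (1)(1) + (0)(1) = 1
V_y = (0)(1) + (1)(1) = 1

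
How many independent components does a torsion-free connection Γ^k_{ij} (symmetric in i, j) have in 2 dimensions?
Γ^k_{ij} has n choices for the upper index and n(n+1)/2 independent symmetric lower index pairs.
Total = 2 × 2×3/2 = 2 × 3 = 6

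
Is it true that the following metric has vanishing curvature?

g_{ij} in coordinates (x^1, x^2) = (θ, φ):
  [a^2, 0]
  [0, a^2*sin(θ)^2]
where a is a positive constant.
Non-zero Christoffel symbols:
Γ^θ_{φ φ} = -sin(2*θ)/2
Γ^φ_{θ φ} = 1/tan(θ)
Ricci tensor: R_{θθ} = 1, R_{θφ} = 0, R_{φφ} = sin(θ)^2
The Ricci tensor is non-zero, so the Riemann tensor is non-zero: not flat.
No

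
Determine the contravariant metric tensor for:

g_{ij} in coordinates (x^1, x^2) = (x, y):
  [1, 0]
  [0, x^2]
The metric is diagonal, so g^{ij} is diagonal with entries 1/g_{ii}: diag(1, 1/(x^2)).
g^{ij}:
  [1, 0]
  [0, 1/x^2]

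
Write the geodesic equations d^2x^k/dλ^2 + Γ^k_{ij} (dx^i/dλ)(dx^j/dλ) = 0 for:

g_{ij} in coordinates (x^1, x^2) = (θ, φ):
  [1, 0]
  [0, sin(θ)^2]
Geodesic equation: d^2x^k/dλ^2 + Γ^k_{ij} (dx^i/dλ)(dx^j/dλ) = 0.
Non-zero Christoffel symbols:
Γ^θ_{φ φ} = -sin(2*θ)/2
Γ^φ_{θ φ} = 1/tan(θ)
Substituting (the symmetric pair Γ^k_{ij}, Γ^k_{ji} combines into a factor 2):
d^2θ/dλ^2 - (sin(2*θ)/2) (dφ/dλ)^2 = 0
d^2φ/dλ^2 + (2/tan(θ)) (dθ/dλ)(dφ/dλ) = 0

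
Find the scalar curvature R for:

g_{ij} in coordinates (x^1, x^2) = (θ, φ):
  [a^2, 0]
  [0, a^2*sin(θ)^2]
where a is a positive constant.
Non-zero Christoffel symbols (Γ^k_{ij} = Γ^k_{ji}):
Γ^θ_{φ φ} = -sin(2*θ)/2
Γ^φ_{θ φ} = 1/tan(θ)
Ricci tensor (R_{ij} = R^k_{ikj}): R_{θθ} = 1, R_{θφ} = 0, R_{φφ} = sin(θ)^2
Inverse metric: g^{θθ} = 1/a^2, g^{φφ} = 1/(a^2*sin(θ)^2)
R = g^{ij} R_{ij} = (1/a^2)(1) + (1/(a^2*sin(θ)^2))(sin(θ)^2) = 2/a^2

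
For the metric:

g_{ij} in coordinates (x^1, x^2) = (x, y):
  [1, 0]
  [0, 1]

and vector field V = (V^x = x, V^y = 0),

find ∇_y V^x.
All Christoffel symbols are zero.
∇_y V^x = ∂_y V^x + Γ^x_{y j} V^j
  = (0) + (0)(x) + (0)(0)
  = 0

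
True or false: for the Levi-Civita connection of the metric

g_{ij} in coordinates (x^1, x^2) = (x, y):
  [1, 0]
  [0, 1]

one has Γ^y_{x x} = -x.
Γ^y_{x x} = (1/2) g^{yy} (∂_x g_{yx} + ∂_x g_{yx} - ∂_y g_{xx}) = (1/2)(1)((0) + (0) - (0)) = 0
This differs from the proposed value -x.
False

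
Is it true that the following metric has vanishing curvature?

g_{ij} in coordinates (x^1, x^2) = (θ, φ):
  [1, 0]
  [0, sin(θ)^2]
Non-zero Christoffel symbols:
Γ^θ_{φ φ} = -sin(2*θ)/2
Γ^φ_{θ φ} = 1/tan(θ)
Ricci tensor: R_{θθ} = 1, R_{θφ} = 0, R_{φφ} = sin(θ)^2
The Ricci tensor is non-zero, so the Riemann tensor is non-zero: not flat.
No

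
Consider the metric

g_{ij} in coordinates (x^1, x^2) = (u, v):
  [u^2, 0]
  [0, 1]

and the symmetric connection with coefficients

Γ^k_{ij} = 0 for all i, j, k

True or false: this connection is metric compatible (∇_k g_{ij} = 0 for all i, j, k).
Using ∇_k g_{ij} = ∂_k g_{ij} - Γ^m_{ki} g_{mj} - Γ^m_{kj} g_{im}:
∇_u g_{uu} = (2*u) - (0) - (0) = 2*u ≠ 0
So the connection is not metric compatible (it is not the Levi-Civita connection).
False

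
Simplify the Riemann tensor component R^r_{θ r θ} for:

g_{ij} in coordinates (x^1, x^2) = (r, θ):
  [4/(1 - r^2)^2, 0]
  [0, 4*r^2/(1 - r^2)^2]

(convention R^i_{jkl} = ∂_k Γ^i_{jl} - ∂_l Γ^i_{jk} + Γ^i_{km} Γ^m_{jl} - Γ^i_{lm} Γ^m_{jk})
Non-zero Christoffel symbols (Γ^k_{ij} = Γ^k_{ji}):
Γ^r_{r r} = 2*r/(1 - r^2)
Γ^r_{θ θ} = (r^3 + r)/(r^2 - 1)
Γ^θ_{r θ} = (-r^2 - 1)/(r^3 - r)
R^r_{θ r θ} = ∂_r Γ^r_{θ θ} - ∂_θ Γ^r_{θ r} + Γ^r_{r m} Γ^m_{θ θ} - Γ^r_{θ m} Γ^m_{θ r}
  = ((r^4 - 4*r^2 - 1)/(r^2 - 1)^2) - (0) + (-2*r^2*(r^2 + 1)/(r^2 - 1)^2) - (-(r^2 + 1)^2/(r^2 - 1)^2) = -4*r^2/(r^2 - 1)^2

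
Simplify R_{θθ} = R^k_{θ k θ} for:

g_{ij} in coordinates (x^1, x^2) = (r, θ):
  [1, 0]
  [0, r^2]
Non-zero Christoffel symbols (Γ^k_{ij} = Γ^k_{ji}):
Γ^r_{θ θ} = -r
Γ^θ_{r θ} = 1/r
R^r_{θ r θ} = ∂_r Γ^r_{θ θ} - ∂_θ Γ^r_{θ r} + Γ^r_{r m} Γ^m_{θ θ} - Γ^r_{θ m} Γ^m_{θ r}
  = (-1) - (0) + (0) - (-1) = 0
R^θ_{θ θ θ} = 0 (a repeated index in an antisymmetric pair)
R_{θθ} = R^r_{θ r θ} + R^θ_{θ θ θ} = (0) + (0) = 0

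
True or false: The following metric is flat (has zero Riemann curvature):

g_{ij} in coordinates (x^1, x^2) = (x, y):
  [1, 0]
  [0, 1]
All metric components are constant, so every Christoffel symbol vanishes and R^i_{jkl} = 0.
True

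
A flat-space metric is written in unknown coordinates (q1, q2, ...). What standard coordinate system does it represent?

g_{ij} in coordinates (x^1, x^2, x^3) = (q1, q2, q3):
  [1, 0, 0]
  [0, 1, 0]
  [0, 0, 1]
All components are constant and the metric is the identity, i.e. orthonormal rectilinear coordinates.
Cartesian (3D) coordinates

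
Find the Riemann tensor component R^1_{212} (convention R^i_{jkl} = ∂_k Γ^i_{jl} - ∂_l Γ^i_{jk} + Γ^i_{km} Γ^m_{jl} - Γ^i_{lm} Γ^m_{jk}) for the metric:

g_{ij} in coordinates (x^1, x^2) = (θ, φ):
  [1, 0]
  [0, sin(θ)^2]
Non-zero Christoffel symbols (Γ^k_{ij} = Γ^k_{ji}):
Γ^θ_{φ φ} = -sin(2*θ)/2
Γ^φ_{θ φ} = 1/tan(θ)
R^θ_{φ θ φ} = ∂_θ Γ^θ_{φ φ} - ∂_φ Γ^θ_{φ θ} + Γ^θ_{θ m} Γ^m_{φ φ} - Γ^θ_{φ m} Γ^m_{φ θ}
  = (-cos(2*θ)) - (0) + (0) - (-cos(θ)^2) = sin(θ)^2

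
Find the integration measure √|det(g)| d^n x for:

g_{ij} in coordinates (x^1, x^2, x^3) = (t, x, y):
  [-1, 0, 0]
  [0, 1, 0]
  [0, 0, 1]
det(g) = -1
√|det(g)| = 1
Volume element: dV = 1 dt dx dy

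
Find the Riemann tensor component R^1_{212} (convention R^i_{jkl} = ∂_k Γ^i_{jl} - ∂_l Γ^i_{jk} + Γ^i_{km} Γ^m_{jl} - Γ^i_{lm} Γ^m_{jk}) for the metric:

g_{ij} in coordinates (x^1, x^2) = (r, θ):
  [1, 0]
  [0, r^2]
Non-zero Christoffel symbols (Γ^k_{ij} = Γ^k_{ji}):
Γ^r_{θ θ} = -r
Γ^θ_{r θ} = 1/r
R^r_{θ r θ} = ∂_r Γ^r_{θ θ} - ∂_θ Γ^r_{θ r} + Γ^r_{r m} Γ^m_{θ θ} - Γ^r_{θ m} Γ^m_{θ r}
  = (-1) - (0) + (0) - (-1) = 0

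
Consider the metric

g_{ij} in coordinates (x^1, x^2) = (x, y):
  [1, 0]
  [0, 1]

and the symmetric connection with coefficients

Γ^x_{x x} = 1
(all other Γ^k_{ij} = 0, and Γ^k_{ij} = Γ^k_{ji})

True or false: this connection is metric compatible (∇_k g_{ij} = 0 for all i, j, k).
Using ∇_k g_{ij} = ∂_k g_{ij} - Γ^m_{ki} g_{mj} - Γ^m_{kj} g_{im}:
∇_x g_{xx} = (0) - (1) - (1) = -2 ≠ 0
So the connection is not metric compatible (it is not the Levi-Civita connection).
False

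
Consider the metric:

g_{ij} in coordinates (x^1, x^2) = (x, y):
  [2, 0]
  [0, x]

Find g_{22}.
With x^1 = x, x^2 = y, g_{22} = g_{yy} is the row-2, column-2 entry of the matrix.
g_{22} = x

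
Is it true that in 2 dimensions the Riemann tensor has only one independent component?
The number of independent components is n^2(n^2-1)/12 = 4·3/12 = 1 for n = 2 (e.g. R_{1212}).
Yes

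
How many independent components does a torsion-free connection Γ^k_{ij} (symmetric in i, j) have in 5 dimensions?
Γ^k_{ij} has n choices for the upper index and n(n+1)/2 independent symmetric lower index pairs.
Total = 5 × 5×6/2 = 5 × 15 = 75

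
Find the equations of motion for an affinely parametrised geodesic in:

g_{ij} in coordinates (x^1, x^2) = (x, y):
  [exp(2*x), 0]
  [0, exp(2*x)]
Geodesic equation: d^2x^k/dλ^2 + Γ^k_{ij} (dx^i/dλ)(dx^j/dλ) = 0.
Non-zero Christoffel symbols:
Γ^x_{x x} = 1
Γ^x_{y y} = -1
Γ^y_{x y} = 1
Substituting (the symmetric pair Γ^k_{ij}, Γ^k_{ji} combines into a factor 2):
d^2x/dλ^2 + (dx/dλ)^2 - (dy/dλ)^2 = 0
d^2y/dλ^2 + 2 (dx/dλ)(dy/dλ) = 0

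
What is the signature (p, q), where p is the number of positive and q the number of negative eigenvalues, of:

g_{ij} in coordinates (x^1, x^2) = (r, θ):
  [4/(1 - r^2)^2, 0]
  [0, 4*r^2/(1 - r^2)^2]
The metric is diagonal, so its eigenvalues are the diagonal entries: 4/(1 - r^2)^2, 4*r^2/(1 - r^2)^2 (at a generic point, where coordinate-dependent entries are positive).
2 positive, 0 negative.
(2, 0) - Riemannian (positive definite)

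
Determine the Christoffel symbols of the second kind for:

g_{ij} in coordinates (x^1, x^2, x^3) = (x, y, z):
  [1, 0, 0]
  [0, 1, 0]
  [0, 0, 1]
Using Γ^k_{ij} = (1/2) g^{km} (∂_i g_{mj} + ∂_j g_{mi} - ∂_m g_{ij}); the metric is diagonal, so only the m = k term contributes.
Every metric component is constant, so all ∂_m g_{ij} = 0 and every Christoffel symbol vanishes.
All Christoffel symbols are zero.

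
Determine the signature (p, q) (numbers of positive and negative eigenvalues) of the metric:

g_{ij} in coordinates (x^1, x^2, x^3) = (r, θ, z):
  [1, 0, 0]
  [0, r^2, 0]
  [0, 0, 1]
The metric is diagonal, so its eigenvalues are the diagonal entries: 1, r^2, 1 (at a generic point, where coordinate-dependent entries are positive).
3 positive, 0 negative.
(3, 0) - Riemannian (positive definite)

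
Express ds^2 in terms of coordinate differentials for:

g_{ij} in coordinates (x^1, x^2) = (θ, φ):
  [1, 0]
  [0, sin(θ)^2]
ds^2 = g_{ij} dx^i dx^j; only the non-zero components contribute.
ds^2 = dθ^2 + sin(θ)^2 dφ^2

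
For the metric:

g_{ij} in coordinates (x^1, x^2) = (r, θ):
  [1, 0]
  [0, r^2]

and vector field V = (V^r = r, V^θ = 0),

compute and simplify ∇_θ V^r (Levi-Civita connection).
Non-zero Christoffel symbols:
Γ^r_{θ θ} = -r
Γ^θ_{r θ} = 1/r
∇_θ V^r = ∂_θ V^r + Γ^r_{θ j} V^j
  = (0) + (0)(r) + (-r)(0)
  = 0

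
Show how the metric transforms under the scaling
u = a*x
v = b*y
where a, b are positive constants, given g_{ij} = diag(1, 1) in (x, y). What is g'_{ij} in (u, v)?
Invert the transformation: x = u/a, y = v/b
g'_{ij} = (∂x^k/∂x'^i)(∂x^l/∂x'^j) g_{kl}; with g_{kl} = δ_{kl} this is Σ_k (∂x^k/∂x'^i)(∂x^k/∂x'^j).
Jacobian: ∂x/∂u = 1/a, ∂x/∂v = 0, ∂y/∂u = 0, ∂y/∂v = 1/b
g'_{uu} = (1/a)(1/a) + (0)(0) = 1/a^2
g'_{uv} = (1/a)(0) + (0)(1/b) = 0
g'_{vv} = (0)(0) + (1/b)(1/b) = 1/b^2
g'_{ij} = diag(1/a^2, 1/b^2)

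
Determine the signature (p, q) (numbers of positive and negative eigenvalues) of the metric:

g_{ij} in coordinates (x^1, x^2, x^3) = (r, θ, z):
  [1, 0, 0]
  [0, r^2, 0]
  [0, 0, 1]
The metric is diagonal, so its eigenvalues are the diagonal entries: 1, r^2, 1 (at a generic point, where coordinate-dependent entries are positive).
3 positive, 0 negative.
(3, 0) - Riemannian (positive definite)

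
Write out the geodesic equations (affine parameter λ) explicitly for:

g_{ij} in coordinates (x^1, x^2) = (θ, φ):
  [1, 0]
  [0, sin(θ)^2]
Geodesic equation: d^2x^k/dλ^2 + Γ^k_{ij} (dx^i/dλ)(dx^j/dλ) = 0.
Non-zero Christoffel symbols:
Γ^θ_{φ φ} = -sin(2*θ)/2
Γ^φ_{θ φ} = 1/tan(θ)
Substituting (the symmetric pair Γ^k_{ij}, Γ^k_{ji} combines into a factor 2):
d^2θ/dλ^2 - (sin(2*θ)/2) (dφ/dλ)^2 = 0
d^2φ/dλ^2 + (2/tan(θ)) (dθ/dλ)(dφ/dλ) = 0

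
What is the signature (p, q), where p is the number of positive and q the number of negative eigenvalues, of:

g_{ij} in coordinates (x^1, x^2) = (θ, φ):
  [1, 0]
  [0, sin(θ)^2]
The metric is diagonal, so its eigenvalues are the diagonal entries: 1, sin(θ)^2 (at a generic point, where coordinate-dependent entries are positive).
2 positive, 0 negative.
(2, 0) - Riemannian (positive definite)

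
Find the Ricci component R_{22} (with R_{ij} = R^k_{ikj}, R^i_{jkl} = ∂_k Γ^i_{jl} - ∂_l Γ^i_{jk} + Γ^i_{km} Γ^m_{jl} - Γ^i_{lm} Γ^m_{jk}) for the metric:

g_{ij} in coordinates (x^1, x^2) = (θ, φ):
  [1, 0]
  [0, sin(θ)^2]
Non-zero Christoffel symbols (Γ^k_{ij} = Γ^k_{ji}):
Γ^θ_{φ φ} = -sin(2*θ)/2
Γ^φ_{θ φ} = 1/tan(θ)
R^θ_{φ θ φ} = ∂_θ Γ^θ_{φ φ} - ∂_φ Γ^θ_{φ θ} + Γ^θ_{θ m} Γ^m_{φ φ} - Γ^θ_{φ m} Γ^m_{φ θ}
  = (-cos(2*θ)) - (0) + (0) - (-cos(θ)^2) = sin(θ)^2
R^φ_{φ φ φ} = 0 (a repeated index in an antisymmetric pair)
R_{φφ} = R^θ_{φ θ φ} + R^φ_{φ φ φ} = (sin(θ)^2) + (0) = sin(θ)^2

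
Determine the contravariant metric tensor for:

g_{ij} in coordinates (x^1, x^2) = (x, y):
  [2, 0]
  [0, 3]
The metric is diagonal, so g^{ij} is diagonal with entries 1/g_{ii}: diag(1/2, 1/3).
g^{ij}:
  [1/2, 0]
  [0, 1/3]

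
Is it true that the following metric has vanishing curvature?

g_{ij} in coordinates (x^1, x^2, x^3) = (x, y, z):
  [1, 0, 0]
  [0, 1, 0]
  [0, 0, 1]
All metric components are constant, so every Christoffel symbol vanishes and R^i_{jkl} = 0.
Yes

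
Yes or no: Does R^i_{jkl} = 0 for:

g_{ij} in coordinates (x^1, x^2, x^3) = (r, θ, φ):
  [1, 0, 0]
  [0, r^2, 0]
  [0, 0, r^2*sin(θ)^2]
Non-zero Christoffel symbols:
Γ^r_{θ θ} = -r
Γ^r_{φ φ} = -r*sin(θ)^2
Γ^θ_{r θ} = 1/r
Γ^θ_{φ φ} = -sin(2*θ)/2
Γ^φ_{r φ} = 1/r
Γ^φ_{θ φ} = 1/tan(θ)
Ricci tensor: R_{rr} = 0, R_{rθ} = 0, R_{rφ} = 0, R_{θθ} = 0, R_{θφ} = 0, R_{φφ} = 0
All R_{ij} vanish; in 3 dimensions the Riemann tensor is fully determined by the Ricci tensor, so R^i_{jkl} = 0: the metric is flat (curvilinear coordinates on flat space).
Yes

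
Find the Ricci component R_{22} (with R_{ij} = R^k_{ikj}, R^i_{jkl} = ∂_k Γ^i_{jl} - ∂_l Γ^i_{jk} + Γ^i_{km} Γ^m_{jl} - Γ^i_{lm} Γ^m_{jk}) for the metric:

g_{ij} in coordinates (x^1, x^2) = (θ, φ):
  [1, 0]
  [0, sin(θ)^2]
Non-zero Christoffel symbols (Γ^k_{ij} = Γ^k_{ji}):
Γ^θ_{φ φ} = -sin(2*θ)/2
Γ^φ_{θ φ} = 1/tan(θ)
R^θ_{φ θ φ} = ∂_θ Γ^θ_{φ φ} - ∂_φ Γ^θ_{φ θ} + Γ^θ_{θ m} Γ^m_{φ φ} - Γ^θ_{φ m} Γ^m_{φ θ}
  = (-cos(2*θ)) - (0) + (0) - (-cos(θ)^2) = sin(θ)^2
R^φ_{φ φ φ} = 0 (a repeated index in an antisymmetric pair)
R_{φφ} = R^θ_{φ θ φ} + R^φ_{φ φ φ} = (sin(θ)^2) + (0) = sin(θ)^2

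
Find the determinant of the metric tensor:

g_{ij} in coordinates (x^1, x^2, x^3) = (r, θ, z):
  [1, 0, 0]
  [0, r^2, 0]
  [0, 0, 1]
Diagonal metric: det(g) = g_{11}·g_{22}·g_{33}
= (1)·(r^2)·(1)
det(g) = r^2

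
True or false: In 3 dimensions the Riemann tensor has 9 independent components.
n^2(n^2-1)/12 = 9·8/12 = 6 independent components for n = 3.
False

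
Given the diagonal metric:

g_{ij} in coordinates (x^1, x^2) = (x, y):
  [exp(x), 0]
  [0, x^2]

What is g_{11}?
With x^1 = x, x^2 = y, g_{11} = g_{xx} is the row-1, column-1 entry of the matrix.
g_{11} = exp(x)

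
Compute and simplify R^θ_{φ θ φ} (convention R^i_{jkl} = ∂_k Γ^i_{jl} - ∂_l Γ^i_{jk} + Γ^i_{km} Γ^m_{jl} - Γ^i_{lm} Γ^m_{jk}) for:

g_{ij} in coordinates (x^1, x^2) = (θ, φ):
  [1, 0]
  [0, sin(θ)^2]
Non-zero Christoffel symbols (Γ^k_{ij} = Γ^k_{ji}):
Γ^θ_{φ φ} = -sin(2*θ)/2
Γ^φ_{θ φ} = 1/tan(θ)
R^θ_{φ θ φ} = ∂_θ Γ^θ_{φ φ} - ∂_φ Γ^θ_{φ θ} + Γ^θ_{θ m} Γ^m_{φ φ} - Γ^θ_{φ m} Γ^m_{φ θ}
  = (-cos(2*θ)) - (0) + (0) - (-cos(θ)^2) = sin(θ)^2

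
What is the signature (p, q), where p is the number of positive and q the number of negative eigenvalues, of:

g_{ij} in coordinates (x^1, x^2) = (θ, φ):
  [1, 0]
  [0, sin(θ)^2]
The metric is diagonal, so its eigenvalues are the diagonal entries: 1, sin(θ)^2 (at a generic point, where coordinate-dependent entries are positive).
2 positive, 0 negative.
(2, 0) - Riemannian (positive definite)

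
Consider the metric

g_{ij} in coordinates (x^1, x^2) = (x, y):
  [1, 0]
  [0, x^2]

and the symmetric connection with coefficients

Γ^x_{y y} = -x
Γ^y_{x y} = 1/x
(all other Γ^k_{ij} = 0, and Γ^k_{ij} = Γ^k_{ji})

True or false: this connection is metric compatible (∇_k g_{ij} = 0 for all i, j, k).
Using ∇_k g_{ij} = ∂_k g_{ij} - Γ^m_{ki} g_{mj} - Γ^m_{kj} g_{im}:
e.g. ∇_x g_{yy} = (2*x) - (x) - (x) = 0
Every component ∇_k g_{ij} vanishes: the connection is metric compatible.
True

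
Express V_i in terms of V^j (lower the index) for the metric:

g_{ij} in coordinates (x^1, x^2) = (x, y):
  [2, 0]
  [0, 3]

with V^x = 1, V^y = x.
V_i = g_{ij} V^j:
V_x = (2)(1) + (0)(x) = 2
V_y = (0)(1) + (3)(x) = 3*x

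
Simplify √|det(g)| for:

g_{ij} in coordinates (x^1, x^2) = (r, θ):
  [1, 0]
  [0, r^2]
det(g) = r^2
√|det(g)| = r
Volume element: dV = r dr dθ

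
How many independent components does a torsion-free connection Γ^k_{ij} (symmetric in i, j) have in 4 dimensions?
Γ^k_{ij} has n choices for the upper index and n(n+1)/2 independent symmetric lower index pairs.
Total = 4 × 4×5/2 = 4 × 10 = 40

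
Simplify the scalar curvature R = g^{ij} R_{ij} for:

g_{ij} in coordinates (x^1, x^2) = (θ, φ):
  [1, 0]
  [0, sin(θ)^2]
Non-zero Christoffel symbols (Γ^k_{ij} = Γ^k_{ji}):
Γ^θ_{φ φ} = -sin(2*θ)/2
Γ^φ_{θ φ} = 1/tan(θ)
Ricci tensor (R_{ij} = R^k_{ikj}): R_{θθ} = 1, R_{θφ} = 0, R_{φφ} = sin(θ)^2
Inverse metric: g^{θθ} = 1, g^{φφ} = 1/sin(θ)^2
R = g^{ij} R_{ij} = (1)(1) + (1/sin(θ)^2)(sin(θ)^2) = 2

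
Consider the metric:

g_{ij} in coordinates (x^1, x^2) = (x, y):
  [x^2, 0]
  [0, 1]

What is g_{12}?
With x^1 = x, x^2 = y, g_{12} = g_{xy} is the row-1, column-2 entry of the matrix.
g_{12} = 0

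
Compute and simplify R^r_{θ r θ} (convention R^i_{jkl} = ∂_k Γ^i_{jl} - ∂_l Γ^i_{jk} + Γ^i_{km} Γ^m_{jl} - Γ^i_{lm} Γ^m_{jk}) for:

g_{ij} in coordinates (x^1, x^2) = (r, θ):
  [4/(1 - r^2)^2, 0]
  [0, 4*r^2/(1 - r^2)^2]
Non-zero Christoffel symbols (Γ^k_{ij} = Γ^k_{ji}):
Γ^r_{r r} = 2*r/(1 - r^2)
Γ^r_{θ θ} = (r^3 + r)/(r^2 - 1)
Γ^θ_{r θ} = (-r^2 - 1)/(r^3 - r)
R^r_{θ r θ} = ∂_r Γ^r_{θ θ} - ∂_θ Γ^r_{θ r} + Γ^r_{r m} Γ^m_{θ θ} - Γ^r_{θ m} Γ^m_{θ r}
  = ((r^4 - 4*r^2 - 1)/(r^2 - 1)^2) - (0) + (-2*r^2*(r^2 + 1)/(r^2 - 1)^2) - (-(r^2 + 1)^2/(r^2 - 1)^2) = -4*r^2/(r^2 - 1)^2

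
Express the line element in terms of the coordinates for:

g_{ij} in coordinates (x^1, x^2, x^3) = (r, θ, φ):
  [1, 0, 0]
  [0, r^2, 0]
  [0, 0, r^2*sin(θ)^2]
ds^2 = g_{ij} dx^i dx^j; only the non-zero components contribute.
ds^2 = dr^2 + r^2 dθ^2 + r^2*sin(θ)^2 dφ^2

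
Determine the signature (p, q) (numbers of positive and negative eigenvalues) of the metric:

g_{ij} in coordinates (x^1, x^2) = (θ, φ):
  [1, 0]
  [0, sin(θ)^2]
The metric is diagonal, so its eigenvalues are the diagonal entries: 1, sin(θ)^2 (at a generic point, where coordinate-dependent entries are positive).
2 positive, 0 negative.
(2, 0) - Riemannian (positive definite)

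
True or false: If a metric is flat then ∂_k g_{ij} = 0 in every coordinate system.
Flatness means R^i_{jkl} = 0; the components can still vary, e.g. the flat plane in polar coordinates has g_{θθ} = r^2.
False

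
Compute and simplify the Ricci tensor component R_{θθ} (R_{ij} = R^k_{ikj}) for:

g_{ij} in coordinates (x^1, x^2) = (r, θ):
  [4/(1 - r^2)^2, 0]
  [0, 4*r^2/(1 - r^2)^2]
Non-zero Christoffel symbols (Γ^k_{ij} = Γ^k_{ji}):
Γ^r_{r r} = 2*r/(1 - r^2)
Γ^r_{θ θ} = (r^3 + r)/(r^2 - 1)
Γ^θ_{r θ} = (-r^2 - 1)/(r^3 - r)
R^r_{θ r θ} = ∂_r Γ^r_{θ θ} - ∂_θ Γ^r_{θ r} + Γ^r_{r m} Γ^m_{θ θ} - Γ^r_{θ m} Γ^m_{θ r}
  = ((r^4 - 4*r^2 - 1)/(r^2 - 1)^2) - (0) + (-2*r^2*(r^2 + 1)/(r^2 - 1)^2) - (-(r^2 + 1)^2/(r^2 - 1)^2) = -4*r^2/(r^2 - 1)^2
R^θ_{θ θ θ} = 0 (a repeated index in an antisymmetric pair)
R_{θθ} = R^r_{θ r θ} + R^θ_{θ θ θ} = (-4*r^2/(r^2 - 1)^2) + (0) = -4*r^2/(r^2 - 1)^2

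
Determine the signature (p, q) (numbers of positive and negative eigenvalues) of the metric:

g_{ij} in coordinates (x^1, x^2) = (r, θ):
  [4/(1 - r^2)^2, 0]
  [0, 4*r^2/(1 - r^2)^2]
The metric is diagonal, so its eigenvalues are the diagonal entries: 4/(1 - r^2)^2, 4*r^2/(1 - r^2)^2 (at a generic point, where coordinate-dependent entries are positive).
2 positive, 0 negative.
(2, 0) - Riemannian (positive definite)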